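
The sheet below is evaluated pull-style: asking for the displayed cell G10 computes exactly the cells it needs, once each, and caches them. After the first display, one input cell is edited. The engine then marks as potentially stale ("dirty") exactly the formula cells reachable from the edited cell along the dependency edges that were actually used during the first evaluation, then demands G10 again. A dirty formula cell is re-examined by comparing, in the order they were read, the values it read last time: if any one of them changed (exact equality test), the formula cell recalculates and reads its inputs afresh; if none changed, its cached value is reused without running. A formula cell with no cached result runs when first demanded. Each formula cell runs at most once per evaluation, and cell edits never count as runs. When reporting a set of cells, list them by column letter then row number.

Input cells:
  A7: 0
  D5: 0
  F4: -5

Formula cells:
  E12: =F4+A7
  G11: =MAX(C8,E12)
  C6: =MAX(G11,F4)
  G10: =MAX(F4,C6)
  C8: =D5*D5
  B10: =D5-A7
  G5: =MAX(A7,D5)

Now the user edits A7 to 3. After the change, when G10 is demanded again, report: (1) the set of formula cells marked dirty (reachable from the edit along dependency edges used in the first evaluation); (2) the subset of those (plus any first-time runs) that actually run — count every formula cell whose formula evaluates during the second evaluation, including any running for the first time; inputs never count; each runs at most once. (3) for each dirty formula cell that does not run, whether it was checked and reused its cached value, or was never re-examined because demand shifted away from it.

The edit dirties: C6, E12, G10, G11.
2 formula cells run: E12, G11.
Cache hits after checking: C6, G10.
Note the absorption at G11: it re-runs yet its value is the same, leaving the output's value untouched.

First demand of the output computes:
  C8 = 0 * 0 = 0
  E12 = -5 + 0 = -5
  G11 = MAX(0, -5) = 0
  C6 = MAX(0, -5) = 0
  G10 = MAX(-5, 0) = 0

After the edit, cleaning proceeds:
  E12: a read changed (A7 0->3) — executes, giving -2.
  G11: a read changed (E12 -5->-2) — executes, giving 0 — identical to its old value.
  C6: dirty, but its reads are unchanged (G11 unchanged, F4 unchanged); cached 0 stands.
  G10: dirty, but its reads are unchanged (F4 unchanged, C6 unchanged); cached 0 stands.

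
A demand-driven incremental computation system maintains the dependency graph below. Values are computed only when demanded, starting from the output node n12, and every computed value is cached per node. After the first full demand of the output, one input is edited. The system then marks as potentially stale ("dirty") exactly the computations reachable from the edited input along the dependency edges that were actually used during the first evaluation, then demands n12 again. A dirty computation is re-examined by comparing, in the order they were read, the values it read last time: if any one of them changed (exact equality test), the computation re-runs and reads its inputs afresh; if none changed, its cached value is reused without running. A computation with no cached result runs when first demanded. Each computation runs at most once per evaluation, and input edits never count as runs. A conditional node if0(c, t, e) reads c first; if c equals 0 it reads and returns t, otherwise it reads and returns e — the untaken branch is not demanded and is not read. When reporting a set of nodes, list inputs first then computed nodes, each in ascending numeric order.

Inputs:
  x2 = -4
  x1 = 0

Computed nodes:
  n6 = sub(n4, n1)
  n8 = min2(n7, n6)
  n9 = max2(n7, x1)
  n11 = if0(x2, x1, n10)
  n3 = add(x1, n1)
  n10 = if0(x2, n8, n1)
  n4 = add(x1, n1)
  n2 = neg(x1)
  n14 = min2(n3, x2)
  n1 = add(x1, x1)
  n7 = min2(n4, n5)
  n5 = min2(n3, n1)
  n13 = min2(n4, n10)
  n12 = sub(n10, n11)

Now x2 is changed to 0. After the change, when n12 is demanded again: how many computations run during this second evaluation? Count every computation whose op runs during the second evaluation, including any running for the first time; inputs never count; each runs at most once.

Computations that run: n3, n4, n5, n6, n7, n8, n10, n11 — 8 in total.
Key observation: a condition flipped, so demand reaches new nodes — n3, n4, n5, n6, n7, n8 run for the first time.

First evaluation (everything demanded from the output):
  n1 = add(0, 0) = 0
  n10 = if0(x2=-4 -> else branch n1) = 0
  n11 = if0(x2=-4 -> else branch n10) = 0
  n12 = sub(0, 0) = 0

Propagation after the edit:
  n3: demanded for the first time — runs, produces 0.
  n4: demanded for the first time — runs, produces 0.
  n5: demanded for the first time — runs, produces 0.
  n6: demanded for the first time — runs, produces 0.
  n7: demanded for the first time — runs, produces 0.
  n8: demanded for the first time — runs, produces 0.
  n10: runs — x2 -4->0; result 0 (same value as before).
  n11: runs — x2 -4->0; result 0 (same value as before).
  n12: checked — values it read are unchanged (n10 unchanged, n11 unchanged); reused cached 0 without running.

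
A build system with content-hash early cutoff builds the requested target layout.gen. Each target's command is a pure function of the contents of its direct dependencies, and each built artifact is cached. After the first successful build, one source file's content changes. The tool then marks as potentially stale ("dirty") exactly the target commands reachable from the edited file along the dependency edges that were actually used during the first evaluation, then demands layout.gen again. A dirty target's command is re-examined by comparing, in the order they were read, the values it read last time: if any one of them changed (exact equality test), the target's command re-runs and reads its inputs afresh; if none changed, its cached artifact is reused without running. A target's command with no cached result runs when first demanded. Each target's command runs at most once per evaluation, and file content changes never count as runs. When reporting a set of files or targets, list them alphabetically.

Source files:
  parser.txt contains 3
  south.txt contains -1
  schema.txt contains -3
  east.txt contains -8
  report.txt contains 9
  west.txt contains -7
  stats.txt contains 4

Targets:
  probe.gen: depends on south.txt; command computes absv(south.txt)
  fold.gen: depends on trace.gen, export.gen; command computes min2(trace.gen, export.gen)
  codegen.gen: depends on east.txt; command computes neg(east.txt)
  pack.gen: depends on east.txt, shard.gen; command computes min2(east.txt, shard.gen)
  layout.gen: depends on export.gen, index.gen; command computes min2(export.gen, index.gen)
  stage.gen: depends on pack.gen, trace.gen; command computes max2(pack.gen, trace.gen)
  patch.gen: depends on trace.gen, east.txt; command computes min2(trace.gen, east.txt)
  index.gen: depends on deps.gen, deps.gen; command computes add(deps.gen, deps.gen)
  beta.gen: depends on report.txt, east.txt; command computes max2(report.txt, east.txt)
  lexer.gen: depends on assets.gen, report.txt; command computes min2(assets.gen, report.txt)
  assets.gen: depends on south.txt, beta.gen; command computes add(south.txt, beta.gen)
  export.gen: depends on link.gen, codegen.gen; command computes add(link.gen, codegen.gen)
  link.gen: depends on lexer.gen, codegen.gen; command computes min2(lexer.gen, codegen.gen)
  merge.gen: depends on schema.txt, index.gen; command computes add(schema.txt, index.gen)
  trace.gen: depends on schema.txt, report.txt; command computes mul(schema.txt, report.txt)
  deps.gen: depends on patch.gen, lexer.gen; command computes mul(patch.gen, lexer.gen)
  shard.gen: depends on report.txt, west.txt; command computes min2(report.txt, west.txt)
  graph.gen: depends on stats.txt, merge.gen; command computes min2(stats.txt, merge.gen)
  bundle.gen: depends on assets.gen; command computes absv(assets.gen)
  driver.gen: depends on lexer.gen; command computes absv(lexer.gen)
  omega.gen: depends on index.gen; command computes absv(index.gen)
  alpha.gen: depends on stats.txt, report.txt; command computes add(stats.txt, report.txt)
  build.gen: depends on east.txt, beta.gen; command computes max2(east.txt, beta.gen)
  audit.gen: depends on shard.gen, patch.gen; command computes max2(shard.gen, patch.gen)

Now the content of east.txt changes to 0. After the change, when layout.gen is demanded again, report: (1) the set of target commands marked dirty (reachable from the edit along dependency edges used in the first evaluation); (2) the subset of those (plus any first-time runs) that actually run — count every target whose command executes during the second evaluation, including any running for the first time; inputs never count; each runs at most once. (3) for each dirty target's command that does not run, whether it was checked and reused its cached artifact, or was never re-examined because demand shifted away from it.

Marked dirty: assets.gen, beta.gen, codegen.gen, deps.gen, export.gen, index.gen, layout.gen, lexer.gen, link.gen, patch.gen.
Target commands that run: beta.gen, codegen.gen, export.gen, layout.gen, link.gen, patch.gen — 6 in total.
Checked but reused from cache: assets.gen, deps.gen, index.gen, lexer.gen.
Key observation: the cutoff stops propagation at assets.gen — its inputs' values are unchanged, so it reuses its cache.

First evaluation (everything demanded from the output):
  beta.gen = max2(9, -8) = 9
  assets.gen = add(-1, 9) = 8
  codegen.gen = neg(-8) = 8
  lexer.gen = min2(8, 9) = 8
  link.gen = min2(8, 8) = 8
  export.gen = add(8, 8) = 16
  trace.gen = mul(-3, 9) = -27
  patch.gen = min2(-27, -8) = -27
  deps.gen = mul(-27, 8) = -216
  index.gen = add(-216, -216) = -432
  layout.gen = min2(16, -432) = -432

Propagation after the edit:
  beta.gen: runs — east.txt -8->0; result 9 (same value as before).
  assets.gen: checked — values it read are unchanged (south.txt unchanged, beta.gen unchanged); reused cached 8 without running.
  codegen.gen: runs — east.txt -8->0; result 0.
  lexer.gen: checked — values it read are unchanged (assets.gen unchanged, report.txt unchanged); reused cached 8 without running.
  link.gen: runs — codegen.gen 8->0; result 0.
  export.gen: runs — link.gen 8->0; codegen.gen 8->0; result 0.
  patch.gen: runs — east.txt -8->0; result -27 (same value as before).
  deps.gen: checked — values it read are unchanged (patch.gen unchanged, lexer.gen unchanged); reused cached -216 without running.
  index.gen: checked — values it read are unchanged (deps.gen unchanged, deps.gen unchanged); reused cached -432 without running.
  layout.gen: runs — export.gen 16->0; result -432 (same value as before).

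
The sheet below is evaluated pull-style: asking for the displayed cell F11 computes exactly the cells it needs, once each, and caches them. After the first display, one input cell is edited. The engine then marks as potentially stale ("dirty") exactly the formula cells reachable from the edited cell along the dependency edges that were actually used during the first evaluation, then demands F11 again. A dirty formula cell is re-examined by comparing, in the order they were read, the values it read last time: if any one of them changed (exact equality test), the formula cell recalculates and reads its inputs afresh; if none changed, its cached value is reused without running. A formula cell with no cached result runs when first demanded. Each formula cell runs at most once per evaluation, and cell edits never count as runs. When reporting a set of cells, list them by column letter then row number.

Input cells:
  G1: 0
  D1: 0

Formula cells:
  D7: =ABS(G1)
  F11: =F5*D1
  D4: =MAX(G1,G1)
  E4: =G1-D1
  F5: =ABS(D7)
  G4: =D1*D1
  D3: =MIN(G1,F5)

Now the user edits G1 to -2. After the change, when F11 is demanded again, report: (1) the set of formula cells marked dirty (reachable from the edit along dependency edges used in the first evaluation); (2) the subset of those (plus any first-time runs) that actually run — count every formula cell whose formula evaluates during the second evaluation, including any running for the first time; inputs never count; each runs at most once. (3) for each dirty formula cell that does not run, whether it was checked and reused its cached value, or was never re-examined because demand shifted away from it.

The edit dirties: D7, F5, F11.
3 formula cells run: D7, F5, F11.
No dirty formula cell escaped a run.

First demand of the output computes:
  D7 = ABS(0) = 0
  F5 = ABS(0) = 0
  F11 = 0 * 0 = 0

After the edit, cleaning proceeds:
  D7: a read changed (G1 0->-2) — executes, giving 2.
  F5: a read changed (D7 0->2) — executes, giving 2.
  F11: a read changed (F5 0->2) — executes, giving 0 — identical to its old value.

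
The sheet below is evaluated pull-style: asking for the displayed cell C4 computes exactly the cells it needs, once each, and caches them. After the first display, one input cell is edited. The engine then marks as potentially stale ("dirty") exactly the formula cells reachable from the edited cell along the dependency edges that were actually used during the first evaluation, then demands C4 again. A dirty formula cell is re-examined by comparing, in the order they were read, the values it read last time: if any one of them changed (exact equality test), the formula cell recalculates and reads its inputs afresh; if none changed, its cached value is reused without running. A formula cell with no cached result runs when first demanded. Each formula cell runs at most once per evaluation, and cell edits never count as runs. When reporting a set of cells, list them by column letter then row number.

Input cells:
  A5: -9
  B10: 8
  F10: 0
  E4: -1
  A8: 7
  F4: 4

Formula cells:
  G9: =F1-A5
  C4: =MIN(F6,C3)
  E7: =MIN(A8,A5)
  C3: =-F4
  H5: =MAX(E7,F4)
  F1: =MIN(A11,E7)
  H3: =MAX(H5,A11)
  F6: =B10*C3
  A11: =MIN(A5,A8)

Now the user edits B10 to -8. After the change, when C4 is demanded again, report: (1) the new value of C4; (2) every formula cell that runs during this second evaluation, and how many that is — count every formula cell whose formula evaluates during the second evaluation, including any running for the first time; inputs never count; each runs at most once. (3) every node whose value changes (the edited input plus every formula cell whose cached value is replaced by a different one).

Demanding C4 again yields -4.
2 formula cells run: C4, F6.
The nodes whose values change: B10, C4, F6.

First demand of the output computes:
  C3 = -(4) = -4
  F6 = 8 * -4 = -32
  C4 = MIN(-32, -4) = -32

After the edit, cleaning proceeds:
  F6: a read changed (B10 8->-8) — executes, giving 32.
  C4: a read changed (F6 -32->32) — executes, giving -4.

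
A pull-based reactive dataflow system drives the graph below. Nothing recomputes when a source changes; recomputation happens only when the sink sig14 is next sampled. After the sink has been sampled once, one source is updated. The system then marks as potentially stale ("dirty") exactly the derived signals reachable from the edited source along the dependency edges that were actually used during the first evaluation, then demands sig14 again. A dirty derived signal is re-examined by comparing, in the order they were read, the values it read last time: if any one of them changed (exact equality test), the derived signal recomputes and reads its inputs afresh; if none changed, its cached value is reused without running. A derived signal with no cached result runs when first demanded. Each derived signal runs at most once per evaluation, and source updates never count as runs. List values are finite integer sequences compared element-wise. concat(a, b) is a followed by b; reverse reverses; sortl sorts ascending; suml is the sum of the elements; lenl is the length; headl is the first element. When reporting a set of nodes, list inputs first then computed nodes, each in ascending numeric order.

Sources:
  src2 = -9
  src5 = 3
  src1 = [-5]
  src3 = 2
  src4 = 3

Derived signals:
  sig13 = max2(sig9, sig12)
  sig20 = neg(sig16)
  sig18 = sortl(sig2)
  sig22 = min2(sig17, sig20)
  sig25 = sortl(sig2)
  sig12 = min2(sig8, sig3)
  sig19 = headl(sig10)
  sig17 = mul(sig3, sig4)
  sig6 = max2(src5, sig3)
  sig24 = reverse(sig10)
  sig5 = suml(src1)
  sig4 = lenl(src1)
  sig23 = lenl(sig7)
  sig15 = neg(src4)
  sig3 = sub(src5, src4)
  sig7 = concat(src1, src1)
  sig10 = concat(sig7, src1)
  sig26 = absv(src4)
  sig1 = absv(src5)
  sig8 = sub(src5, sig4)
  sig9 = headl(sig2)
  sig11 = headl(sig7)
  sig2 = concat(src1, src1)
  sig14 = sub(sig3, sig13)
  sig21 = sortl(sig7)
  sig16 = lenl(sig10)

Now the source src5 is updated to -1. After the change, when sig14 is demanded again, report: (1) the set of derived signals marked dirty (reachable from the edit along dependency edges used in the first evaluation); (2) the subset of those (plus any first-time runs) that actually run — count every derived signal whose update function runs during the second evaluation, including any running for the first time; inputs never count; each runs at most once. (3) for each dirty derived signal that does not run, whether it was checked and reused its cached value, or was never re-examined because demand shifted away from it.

First evaluation (everything demanded from the output):
  sig2 = concat([-5], [-5]) = [-5, -5]
  sig3 = sub(3, 3) = 0
  sig4 = lenl([-5]) = 1
  sig8 = sub(3, 1) = 2
  sig9 = headl([-5, -5]) = -5
  sig12 = min2(2, 0) = 0
  sig13 = max2(-5, 0) = 0
  sig14 = sub(0, 0) = 0

Propagation after the edit:
  sig3: runs — src5 3->-1; result -4.
  sig8: runs — src5 3->-1; result -2.
  sig12: runs — sig8 2->-2; sig3 0->-4; result -4.
  sig13: runs — sig12 0->-4; result -4.
  sig14: runs — sig3 0->-4; sig13 0->-4; result 0 (same value as before).

Marked dirty: sig3, sig8, sig12, sig13, sig14.
Derived signals that run: sig3, sig8, sig12, sig13, sig14 — 5 in total.
Every dirty derived signal ran.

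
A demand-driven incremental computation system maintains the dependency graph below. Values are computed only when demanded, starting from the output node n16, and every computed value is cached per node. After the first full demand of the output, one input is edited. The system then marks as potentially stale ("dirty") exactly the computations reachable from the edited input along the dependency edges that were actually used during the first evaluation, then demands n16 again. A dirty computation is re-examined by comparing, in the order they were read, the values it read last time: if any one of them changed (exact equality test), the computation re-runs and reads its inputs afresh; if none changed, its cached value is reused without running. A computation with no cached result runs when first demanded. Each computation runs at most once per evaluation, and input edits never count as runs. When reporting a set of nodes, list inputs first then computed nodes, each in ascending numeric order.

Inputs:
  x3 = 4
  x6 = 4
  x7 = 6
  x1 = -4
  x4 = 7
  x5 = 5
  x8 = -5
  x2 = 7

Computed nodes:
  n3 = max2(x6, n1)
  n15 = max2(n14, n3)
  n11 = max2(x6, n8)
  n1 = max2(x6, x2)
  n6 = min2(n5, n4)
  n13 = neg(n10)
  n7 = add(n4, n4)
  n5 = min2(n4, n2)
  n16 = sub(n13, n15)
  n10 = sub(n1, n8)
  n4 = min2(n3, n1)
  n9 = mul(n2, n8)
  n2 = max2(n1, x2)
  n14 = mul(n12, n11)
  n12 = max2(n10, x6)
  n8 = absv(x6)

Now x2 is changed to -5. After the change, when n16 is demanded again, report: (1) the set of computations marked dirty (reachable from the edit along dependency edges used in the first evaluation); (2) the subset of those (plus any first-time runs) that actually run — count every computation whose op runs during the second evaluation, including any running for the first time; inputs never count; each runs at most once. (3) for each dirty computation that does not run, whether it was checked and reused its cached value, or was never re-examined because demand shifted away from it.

First evaluation (everything demanded from the output):
  n1 = max2(4, 7) = 7
  n3 = max2(4, 7) = 7
  n8 = absv(4) = 4
  n10 = sub(7, 4) = 3
  n11 = max2(4, 4) = 4
  n12 = max2(3, 4) = 4
  n13 = neg(3) = -3
  n14 = mul(4, 4) = 16
  n15 = max2(16, 7) = 16
  n16 = sub(-3, 16) = -19

Propagation after the edit:
  n1: runs — x2 7->-5; result 4.
  n3: runs — n1 7->4; result 4.
  n10: runs — n1 7->4; result 0.
  n12: runs — n10 3->0; result 4 (same value as before).
  n13: runs — n10 3->0; result 0.
  n14: checked — values it read are unchanged (n12 unchanged, n11 unchanged); reused cached 16 without running.
  n15: runs — n3 7->4; result 16 (same value as before).
  n16: runs — n13 -3->0; result -16.

Key observation: the cutoff stops propagation at n14 — its inputs' values are unchanged, so it reuses its cache.

Marked dirty: n1, n3, n10, n12, n13, n14, n15, n16.
Computations that run: n1, n3, n10, n12, n13, n15, n16 — 7 in total.
Checked but reused from cache: n14.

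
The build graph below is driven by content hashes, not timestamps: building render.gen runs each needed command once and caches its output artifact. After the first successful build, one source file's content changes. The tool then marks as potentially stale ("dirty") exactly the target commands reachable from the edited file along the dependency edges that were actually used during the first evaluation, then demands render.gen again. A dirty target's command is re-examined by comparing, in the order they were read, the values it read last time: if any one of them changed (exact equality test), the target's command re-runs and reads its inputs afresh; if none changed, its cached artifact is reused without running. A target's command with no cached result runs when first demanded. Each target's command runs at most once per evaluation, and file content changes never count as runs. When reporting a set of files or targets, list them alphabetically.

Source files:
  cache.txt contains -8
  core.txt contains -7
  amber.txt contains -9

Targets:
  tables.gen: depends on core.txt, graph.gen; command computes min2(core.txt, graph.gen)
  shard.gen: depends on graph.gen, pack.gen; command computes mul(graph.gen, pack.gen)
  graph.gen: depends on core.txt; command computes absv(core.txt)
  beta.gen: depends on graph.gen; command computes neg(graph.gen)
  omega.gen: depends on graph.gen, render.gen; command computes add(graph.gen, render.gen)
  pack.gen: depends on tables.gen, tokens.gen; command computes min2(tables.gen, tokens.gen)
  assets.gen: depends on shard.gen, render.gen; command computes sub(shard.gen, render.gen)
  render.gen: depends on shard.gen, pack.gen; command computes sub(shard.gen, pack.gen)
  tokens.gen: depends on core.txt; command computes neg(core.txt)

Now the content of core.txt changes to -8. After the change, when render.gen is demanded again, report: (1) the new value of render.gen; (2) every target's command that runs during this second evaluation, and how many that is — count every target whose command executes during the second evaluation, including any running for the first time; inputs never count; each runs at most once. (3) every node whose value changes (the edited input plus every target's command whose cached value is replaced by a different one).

Initial pass — values computed on the first demand:
  graph.gen = absv(-7) = 7
  tables.gen = min2(-7, 7) = -7
  tokens.gen = neg(-7) = 7
  pack.gen = min2(-7, 7) = -7
  shard.gen = mul(7, -7) = -49
  render.gen = sub(-49, -7) = -42

Second demand — change propagation:
  graph.gen: re-runs because core.txt -7->-8; new result 8.
  tables.gen: re-runs because core.txt -7->-8; graph.gen 7->8; new result -8.
  tokens.gen: re-runs because core.txt -7->-8; new result 8.
  pack.gen: re-runs because tables.gen -7->-8; tokens.gen 7->8; new result -8.
  shard.gen: re-runs because graph.gen 7->8; pack.gen -7->-8; new result -64.
  render.gen: re-runs because shard.gen -49->-64; pack.gen -7->-8; new result -56.

render.gen now evaluates to -56.
Run set: graph.gen, pack.gen, render.gen, shard.gen, tables.gen, tokens.gen (6 run).
Changed values: core.txt, graph.gen, pack.gen, render.gen, shard.gen, tables.gen, tokens.gen.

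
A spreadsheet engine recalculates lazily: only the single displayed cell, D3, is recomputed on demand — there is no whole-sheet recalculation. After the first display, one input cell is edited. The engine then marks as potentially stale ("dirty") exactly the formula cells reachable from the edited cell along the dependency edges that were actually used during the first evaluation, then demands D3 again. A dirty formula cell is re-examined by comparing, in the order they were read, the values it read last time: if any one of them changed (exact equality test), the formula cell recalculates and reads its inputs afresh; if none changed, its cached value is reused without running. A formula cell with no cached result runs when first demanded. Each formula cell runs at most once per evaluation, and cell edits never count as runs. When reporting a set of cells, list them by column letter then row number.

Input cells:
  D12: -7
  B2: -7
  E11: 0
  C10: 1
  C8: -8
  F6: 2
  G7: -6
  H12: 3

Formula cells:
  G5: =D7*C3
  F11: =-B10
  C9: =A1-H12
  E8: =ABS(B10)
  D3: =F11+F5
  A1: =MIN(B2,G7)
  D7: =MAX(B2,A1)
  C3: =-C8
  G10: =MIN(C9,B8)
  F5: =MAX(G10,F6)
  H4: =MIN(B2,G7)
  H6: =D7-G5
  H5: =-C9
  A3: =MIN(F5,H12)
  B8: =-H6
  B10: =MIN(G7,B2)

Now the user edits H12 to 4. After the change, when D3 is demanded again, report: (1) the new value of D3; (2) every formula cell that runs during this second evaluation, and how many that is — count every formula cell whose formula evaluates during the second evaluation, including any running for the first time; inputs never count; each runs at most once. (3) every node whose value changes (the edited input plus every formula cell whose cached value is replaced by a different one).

New value of D3: 9.
Formula cells that run: C9, G10 — 2 in total.
Values that change: C9, H12.
Key observation: the change is absorbed at G10 — it re-runs but produces the same value, and the output's value is unchanged.

First evaluation (everything demanded from the output):
  A1 = MIN(-7, -6) = -7
  B10 = MIN(-6, -7) = -7
  C3 = -(-8) = 8
  C9 = -7 - 3 = -10
  D7 = MAX(-7, -7) = -7
  F11 = -(-7) = 7
  G5 = -7 * 8 = -56
  H6 = -7 - -56 = 49
  B8 = -(49) = -49
  G10 = MIN(-10, -49) = -49
  F5 = MAX(-49, 2) = 2
  D3 = 7 + 2 = 9

Propagation after the edit:
  C9: runs — H12 3->4; result -11.
  G10: runs — C9 -10->-11; result -49 (same value as before).
  F5: checked — values it read are unchanged (G10 unchanged, F6 unchanged); reused cached 2 without running.
  D3: checked — values it read are unchanged (F11 unchanged, F5 unchanged); reused cached 9 without running.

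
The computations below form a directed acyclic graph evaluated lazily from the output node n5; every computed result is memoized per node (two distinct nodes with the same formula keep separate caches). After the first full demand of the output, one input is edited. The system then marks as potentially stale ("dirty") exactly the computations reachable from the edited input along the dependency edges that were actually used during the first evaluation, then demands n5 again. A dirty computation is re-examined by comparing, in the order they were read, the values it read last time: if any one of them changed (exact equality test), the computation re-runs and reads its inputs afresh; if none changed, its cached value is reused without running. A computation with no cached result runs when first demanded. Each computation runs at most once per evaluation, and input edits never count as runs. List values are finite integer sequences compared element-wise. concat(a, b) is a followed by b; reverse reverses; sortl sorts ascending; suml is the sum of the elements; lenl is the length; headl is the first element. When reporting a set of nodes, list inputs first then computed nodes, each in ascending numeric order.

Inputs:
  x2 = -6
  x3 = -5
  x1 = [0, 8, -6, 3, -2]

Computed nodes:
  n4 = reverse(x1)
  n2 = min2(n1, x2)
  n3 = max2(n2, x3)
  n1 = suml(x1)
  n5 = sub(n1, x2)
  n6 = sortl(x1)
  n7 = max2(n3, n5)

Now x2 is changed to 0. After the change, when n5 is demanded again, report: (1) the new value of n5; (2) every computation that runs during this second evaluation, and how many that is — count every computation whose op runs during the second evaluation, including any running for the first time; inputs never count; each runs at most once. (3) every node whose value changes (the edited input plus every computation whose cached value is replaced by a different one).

First demand of the output computes:
  n1 = suml([0, 8, -6, 3, -2]) = 3
  n5 = sub(3, -6) = 9

After the edit, cleaning proceeds:
  n5: a read changed (x2 -6->0) — executes, giving 3.

Demanding n5 again yields 3.
1 computations run: n5.
The nodes whose values change: x2, n5.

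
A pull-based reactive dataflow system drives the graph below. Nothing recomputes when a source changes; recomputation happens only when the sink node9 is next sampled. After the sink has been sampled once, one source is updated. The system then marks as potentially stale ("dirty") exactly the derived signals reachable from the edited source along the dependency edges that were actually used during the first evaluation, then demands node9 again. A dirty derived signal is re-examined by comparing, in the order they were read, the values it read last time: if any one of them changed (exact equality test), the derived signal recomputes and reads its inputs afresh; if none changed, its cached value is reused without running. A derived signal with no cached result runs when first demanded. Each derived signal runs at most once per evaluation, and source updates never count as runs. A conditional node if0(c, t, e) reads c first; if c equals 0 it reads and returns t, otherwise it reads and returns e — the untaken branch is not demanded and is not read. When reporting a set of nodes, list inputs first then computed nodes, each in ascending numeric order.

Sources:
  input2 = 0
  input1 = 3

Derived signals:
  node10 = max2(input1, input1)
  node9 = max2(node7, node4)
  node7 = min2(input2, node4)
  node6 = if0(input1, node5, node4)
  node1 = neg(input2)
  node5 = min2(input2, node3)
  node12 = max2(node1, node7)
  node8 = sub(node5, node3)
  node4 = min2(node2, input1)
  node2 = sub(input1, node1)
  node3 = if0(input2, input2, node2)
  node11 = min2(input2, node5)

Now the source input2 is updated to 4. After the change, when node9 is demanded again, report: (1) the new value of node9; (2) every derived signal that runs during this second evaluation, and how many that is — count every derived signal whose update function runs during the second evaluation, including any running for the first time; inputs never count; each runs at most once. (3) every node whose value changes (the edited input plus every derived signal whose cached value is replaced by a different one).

First evaluation (everything demanded from the output):
  node1 = neg(0) = 0
  node2 = sub(3, 0) = 3
  node4 = min2(3, 3) = 3
  node7 = min2(0, 3) = 0
  node9 = max2(0, 3) = 3

Propagation after the edit:
  node1: runs — input2 0->4; result -4.
  node2: runs — node1 0->-4; result 7.
  node4: runs — node2 3->7; result 3 (same value as before).
  node7: runs — input2 0->4; result 3.
  node9: runs — node7 0->3; result 3 (same value as before).

New value of node9: 3.
Derived signals that run: node1, node2, node4, node7, node9 — 5 in total.
Values that change: input2, node1, node2, node7.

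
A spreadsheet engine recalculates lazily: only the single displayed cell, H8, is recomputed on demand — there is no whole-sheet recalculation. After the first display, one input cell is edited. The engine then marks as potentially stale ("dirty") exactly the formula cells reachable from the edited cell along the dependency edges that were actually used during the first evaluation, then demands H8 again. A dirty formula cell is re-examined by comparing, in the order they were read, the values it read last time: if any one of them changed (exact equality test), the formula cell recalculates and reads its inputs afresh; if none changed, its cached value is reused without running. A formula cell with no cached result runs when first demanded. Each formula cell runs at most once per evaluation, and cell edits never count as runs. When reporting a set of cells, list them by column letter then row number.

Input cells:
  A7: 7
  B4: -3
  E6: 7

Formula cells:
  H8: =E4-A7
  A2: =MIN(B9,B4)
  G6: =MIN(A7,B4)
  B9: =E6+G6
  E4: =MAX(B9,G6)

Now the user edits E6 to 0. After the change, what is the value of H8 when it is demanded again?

New value of H8: -10.

First evaluation (everything demanded from the output):
  G6 = MIN(7, -3) = -3
  B9 = 7 + -3 = 4
  E4 = MAX(4, -3) = 4
  H8 = 4 - 7 = -3

Propagation after the edit:
  B9: runs — E6 7->0; result -3.
  E4: runs — B9 4->-3; result -3.
  H8: runs — E4 4->-3; result -10.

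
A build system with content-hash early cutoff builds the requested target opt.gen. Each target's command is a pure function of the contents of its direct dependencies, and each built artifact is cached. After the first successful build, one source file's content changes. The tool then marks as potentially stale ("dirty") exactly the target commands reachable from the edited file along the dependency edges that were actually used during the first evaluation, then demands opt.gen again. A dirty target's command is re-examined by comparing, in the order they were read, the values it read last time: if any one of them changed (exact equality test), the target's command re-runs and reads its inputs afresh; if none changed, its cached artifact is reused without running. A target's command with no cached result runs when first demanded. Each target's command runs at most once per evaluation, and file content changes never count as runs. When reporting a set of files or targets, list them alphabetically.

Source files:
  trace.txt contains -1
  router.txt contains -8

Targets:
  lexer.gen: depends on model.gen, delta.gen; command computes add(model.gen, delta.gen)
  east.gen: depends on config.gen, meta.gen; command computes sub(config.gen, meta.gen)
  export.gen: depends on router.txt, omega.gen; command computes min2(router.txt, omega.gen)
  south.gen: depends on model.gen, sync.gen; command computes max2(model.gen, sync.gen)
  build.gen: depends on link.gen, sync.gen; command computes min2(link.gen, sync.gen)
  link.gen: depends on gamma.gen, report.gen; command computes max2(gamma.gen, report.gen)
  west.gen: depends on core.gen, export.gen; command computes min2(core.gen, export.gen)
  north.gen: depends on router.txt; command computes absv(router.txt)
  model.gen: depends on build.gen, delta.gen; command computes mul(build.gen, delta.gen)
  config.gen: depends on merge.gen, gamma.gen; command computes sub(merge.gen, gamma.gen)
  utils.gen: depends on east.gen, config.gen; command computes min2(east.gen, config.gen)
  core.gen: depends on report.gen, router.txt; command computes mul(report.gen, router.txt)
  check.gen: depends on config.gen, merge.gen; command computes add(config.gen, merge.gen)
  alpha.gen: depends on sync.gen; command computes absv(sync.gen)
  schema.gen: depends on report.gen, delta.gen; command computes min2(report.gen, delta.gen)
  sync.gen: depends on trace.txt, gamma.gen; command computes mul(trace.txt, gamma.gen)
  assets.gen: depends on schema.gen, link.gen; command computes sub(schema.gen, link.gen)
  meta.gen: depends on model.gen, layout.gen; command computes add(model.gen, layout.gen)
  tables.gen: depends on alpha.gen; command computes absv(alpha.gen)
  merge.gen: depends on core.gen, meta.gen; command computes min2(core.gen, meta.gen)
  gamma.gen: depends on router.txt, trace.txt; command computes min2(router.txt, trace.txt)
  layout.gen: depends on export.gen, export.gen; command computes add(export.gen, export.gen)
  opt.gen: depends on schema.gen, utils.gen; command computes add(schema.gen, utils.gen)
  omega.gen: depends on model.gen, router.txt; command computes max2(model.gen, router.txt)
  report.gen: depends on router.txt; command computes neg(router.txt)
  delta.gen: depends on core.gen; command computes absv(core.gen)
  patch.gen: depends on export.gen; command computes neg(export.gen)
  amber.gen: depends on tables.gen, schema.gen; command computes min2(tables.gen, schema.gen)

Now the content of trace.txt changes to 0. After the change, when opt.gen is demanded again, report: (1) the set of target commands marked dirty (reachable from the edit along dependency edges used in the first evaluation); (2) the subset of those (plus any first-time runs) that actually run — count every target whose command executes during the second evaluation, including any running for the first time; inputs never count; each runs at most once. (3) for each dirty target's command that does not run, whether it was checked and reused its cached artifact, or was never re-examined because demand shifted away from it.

Marked dirty: build.gen, config.gen, east.gen, export.gen, gamma.gen, layout.gen, link.gen, merge.gen, meta.gen, model.gen, omega.gen, opt.gen, sync.gen, utils.gen.
Target commands that run: build.gen, east.gen, export.gen, gamma.gen, merge.gen, meta.gen, model.gen, omega.gen, opt.gen, sync.gen, utils.gen — 11 in total.
Checked but reused from cache: config.gen, layout.gen, link.gen.
Key observation: the cutoff stops propagation at link.gen — its inputs' values are unchanged, so it reuses its cache.

First evaluation (everything demanded from the output):
  gamma.gen = min2(-8, -1) = -8
  report.gen = neg(-8) = 8
  core.gen = mul(8, -8) = -64
  delta.gen = absv(-64) = 64
  link.gen = max2(-8, 8) = 8
  schema.gen = min2(8, 64) = 8
  sync.gen = mul(-1, -8) = 8
  build.gen = min2(8, 8) = 8
  model.gen = mul(8, 64) = 512
  omega.gen = max2(512, -8) = 512
  export.gen = min2(-8, 512) = -8
  layout.gen = add(-8, -8) = -16
  meta.gen = add(512, -16) = 496
  merge.gen = min2(-64, 496) = -64
  config.gen = sub(-64, -8) = -56
  east.gen = sub(-56, 496) = -552
  utils.gen = min2(-552, -56) = -552
  opt.gen = add(8, -552) = -544

Propagation after the edit:
  gamma.gen: runs — trace.txt -1->0; result -8 (same value as before).
  link.gen: checked — values it read are unchanged (gamma.gen unchanged, report.gen unchanged); reused cached 8 without running.
  sync.gen: runs — trace.txt -1->0; result 0.
  build.gen: runs — sync.gen 8->0; result 0.
  model.gen: runs — build.gen 8->0; result 0.
  omega.gen: runs — model.gen 512->0; result 0.
  export.gen: runs — omega.gen 512->0; result -8 (same value as before).
  layout.gen: checked — values it read are unchanged (export.gen unchanged, export.gen unchanged); reused cached -16 without running.
  meta.gen: runs — model.gen 512->0; result -16.
  merge.gen: runs — meta.gen 496->-16; result -64 (same value as before).
  config.gen: checked — values it read are unchanged (merge.gen unchanged, gamma.gen unchanged); reused cached -56 without running.
  east.gen: runs — meta.gen 496->-16; result -40.
  utils.gen: runs — east.gen -552->-40; result -56.
  opt.gen: runs — utils.gen -552->-56; result -48.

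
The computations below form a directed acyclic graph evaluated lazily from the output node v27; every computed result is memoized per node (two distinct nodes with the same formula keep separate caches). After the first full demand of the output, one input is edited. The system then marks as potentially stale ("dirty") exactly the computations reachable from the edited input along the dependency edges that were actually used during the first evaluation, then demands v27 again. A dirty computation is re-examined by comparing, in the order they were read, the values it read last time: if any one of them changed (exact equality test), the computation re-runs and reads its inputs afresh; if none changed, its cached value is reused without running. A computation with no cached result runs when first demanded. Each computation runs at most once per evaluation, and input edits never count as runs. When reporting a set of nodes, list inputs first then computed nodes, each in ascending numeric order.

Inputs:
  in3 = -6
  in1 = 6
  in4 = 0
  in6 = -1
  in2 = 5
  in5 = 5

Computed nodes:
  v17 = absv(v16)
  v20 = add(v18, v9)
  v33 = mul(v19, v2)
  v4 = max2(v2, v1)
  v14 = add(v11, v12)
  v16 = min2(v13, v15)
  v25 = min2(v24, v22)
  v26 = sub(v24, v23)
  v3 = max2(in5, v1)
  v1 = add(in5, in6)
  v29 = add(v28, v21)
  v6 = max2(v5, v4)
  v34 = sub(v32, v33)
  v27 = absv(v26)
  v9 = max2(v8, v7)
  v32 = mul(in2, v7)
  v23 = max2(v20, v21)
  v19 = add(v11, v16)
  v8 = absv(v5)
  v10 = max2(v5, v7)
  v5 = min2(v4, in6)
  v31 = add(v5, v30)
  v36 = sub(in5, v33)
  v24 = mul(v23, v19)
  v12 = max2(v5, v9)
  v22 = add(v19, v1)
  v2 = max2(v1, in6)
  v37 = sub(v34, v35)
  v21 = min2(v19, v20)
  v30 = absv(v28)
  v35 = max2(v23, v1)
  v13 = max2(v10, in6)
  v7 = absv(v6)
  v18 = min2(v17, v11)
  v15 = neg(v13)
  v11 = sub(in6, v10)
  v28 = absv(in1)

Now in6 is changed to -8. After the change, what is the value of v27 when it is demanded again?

Demanding v27 again yields 45.

First demand of the output computes:
  v1 = add(5, -1) = 4
  v2 = max2(4, -1) = 4
  v4 = max2(4, 4) = 4
  v5 = min2(4, -1) = -1
  v6 = max2(-1, 4) = 4
  v7 = absv(4) = 4
  v8 = absv(-1) = 1
  v9 = max2(1, 4) = 4
  v10 = max2(-1, 4) = 4
  v11 = sub(-1, 4) = -5
  v13 = max2(4, -1) = 4
  v15 = neg(4) = -4
  v16 = min2(4, -4) = -4
  v17 = absv(-4) = 4
  v18 = min2(4, -5) = -5
  v19 = add(-5, -4) = -9
  v20 = add(-5, 4) = -1
  v21 = min2(-9, -1) = -9
  v23 = max2(-1, -9) = -1
  v24 = mul(-1, -9) = 9
  v26 = sub(9, -1) = 10
  v27 = absv(10) = 10

After the edit, cleaning proceeds:
  v1: a read changed (in6 -1->-8) — executes, giving -3.
  v2: a read changed (v1 4->-3; in6 -1->-8) — executes, giving -3.
  v4: a read changed (v2 4->-3; v1 4->-3) — executes, giving -3.
  v5: a read changed (v4 4->-3; in6 -1->-8) — executes, giving -8.
  v6: a read changed (v5 -1->-8; v4 4->-3) — executes, giving -3.
  v7: a read changed (v6 4->-3) — executes, giving 3.
  v8: a read changed (v5 -1->-8) — executes, giving 8.
  v9: a read changed (v8 1->8; v7 4->3) — executes, giving 8.
  v10: a read changed (v5 -1->-8; v7 4->3) — executes, giving 3.
  v11: a read changed (in6 -1->-8; v10 4->3) — executes, giving -11.
  v13: a read changed (v10 4->3; in6 -1->-8) — executes, giving 3.
  v15: a read changed (v13 4->3) — executes, giving -3.
  v16: a read changed (v13 4->3; v15 -4->-3) — executes, giving -3.
  v17: a read changed (v16 -4->-3) — executes, giving 3.
  v18: a read changed (v17 4->3; v11 -5->-11) — executes, giving -11.
  v19: a read changed (v11 -5->-11; v16 -4->-3) — executes, giving -14.
  v20: a read changed (v18 -5->-11; v9 4->8) — executes, giving -3.
  v21: a read changed (v19 -9->-14; v20 -1->-3) — executes, giving -14.
  v23: a read changed (v20 -1->-3; v21 -9->-14) — executes, giving -3.
  v24: a read changed (v23 -1->-3; v19 -9->-14) — executes, giving 42.
  v26: a read changed (v24 9->42; v23 -1->-3) — executes, giving 45.
  v27: a read changed (v26 10->45) — executes, giving 45.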